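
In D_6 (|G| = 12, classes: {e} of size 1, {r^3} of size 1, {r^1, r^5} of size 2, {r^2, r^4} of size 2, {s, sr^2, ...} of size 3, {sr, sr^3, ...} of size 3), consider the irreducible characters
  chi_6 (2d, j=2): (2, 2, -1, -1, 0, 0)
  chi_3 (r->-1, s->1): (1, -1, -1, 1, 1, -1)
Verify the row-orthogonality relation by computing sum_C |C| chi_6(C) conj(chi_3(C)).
Sum = 0; so <chi_6, chi_3> = 0 (distinct irreducibles are orthogonal).

Reasoning: Compute term by term over conjugacy classes (|C| * chi_6(C) * conj(chi_3(C))):
  1*(2)*conj(1) + 1*(2)*conj(-1) + 2*(-1)*conj(-1) + 2*(-1)*conj(1) + 3*(0)*conj(1) + 3*(0)*conj(-1)
  = (2) + (-2) + (2) + (-2) + (0) + (0)
  = 0.
Dividing by |G| = 12 gives 0/12 = 0, matching the row-orthogonality relation <chi_6, chi_3> = [chi_6 = chi_3].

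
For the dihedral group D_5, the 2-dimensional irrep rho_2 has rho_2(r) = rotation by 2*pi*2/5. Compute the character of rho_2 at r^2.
chi_{rho_2}(r^2) = 2*cos(2*pi*2*2/5) = -1/2 + sqrt(5)/2

Details: rho_2(r^2) is rotation by angle 2*pi*2*2/5, whose trace is 2*cos(2*pi*2*2/5) = -1/2 + sqrt(5)/2.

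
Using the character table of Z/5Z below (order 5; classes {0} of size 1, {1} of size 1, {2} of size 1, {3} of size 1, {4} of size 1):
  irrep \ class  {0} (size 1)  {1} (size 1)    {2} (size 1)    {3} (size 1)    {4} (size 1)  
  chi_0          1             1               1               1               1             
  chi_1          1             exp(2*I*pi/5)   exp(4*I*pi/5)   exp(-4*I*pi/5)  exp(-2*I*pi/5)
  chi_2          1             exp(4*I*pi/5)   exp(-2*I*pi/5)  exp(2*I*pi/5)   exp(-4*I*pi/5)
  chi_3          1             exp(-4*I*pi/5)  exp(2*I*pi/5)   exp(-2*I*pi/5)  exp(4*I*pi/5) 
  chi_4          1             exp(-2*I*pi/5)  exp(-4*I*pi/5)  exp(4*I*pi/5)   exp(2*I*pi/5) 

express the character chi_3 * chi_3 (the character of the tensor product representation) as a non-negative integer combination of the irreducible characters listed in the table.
chi_3 tensor chi_3 = chi_1 (all other irreducibles have multiplicity 0).

Working: The character of a tensor product is the pointwise product (chi_3 * chi_3)(C) = chi_3(C) * chi_3(C):
  {0}: (1)*(1), {1}: (exp(-4*I*pi/5))*(exp(-4*I*pi/5)), {2}: (exp(2*I*pi/5))*(exp(2*I*pi/5)), {3}: (exp(-2*I*pi/5))*(exp(-2*I*pi/5)), {4}: (exp(4*I*pi/5))*(exp(4*I*pi/5))
so (chi_3 * chi_3) takes values
  {0} -> 1, {1} -> exp(2*I*pi/5), {2} -> exp(4*I*pi/5), {3} -> exp(-4*I*pi/5), {4} -> exp(-2*I*pi/5).
Now take the inner product of this character with each irreducible chi from the table, <chi_3*chi_3, chi> = (1/5) sum_C |C| (chi_3*chi_3)(C) conj(chi(C)):
  <chi_3*chi_3, chi_0> = (1/5)[1*(1)*conj(1) + 1*(exp(2*I*pi/5))*conj(1) + 1*(exp(4*I*pi/5))*conj(1) + 1*(exp(-4*I*pi/5))*conj(1) + 1*(exp(-2*I*pi/5))*conj(1)]
      = (1/5)[(1) + (exp(2*I*pi/5)) + (exp(4*I*pi/5)) + (exp(-4*I*pi/5)) + (exp(-2*I*pi/5))] = 0/5 = 0
  <chi_3*chi_3, chi_1> = (1/5)[1*(1)*conj(1) + 1*(exp(2*I*pi/5))*conj(exp(2*I*pi/5)) + 1*(exp(4*I*pi/5))*conj(exp(4*I*pi/5)) + 1*(exp(-4*I*pi/5))*conj(exp(-4*I*pi/5)) + 1*(exp(-2*I*pi/5))*conj(exp(-2*I*pi/5))]
      = (1/5)[(1) + (1) + (1) + (1) + (1)] = 5/5 = 1
  <chi_3*chi_3, chi_2> = (1/5)[1*(1)*conj(1) + 1*(exp(2*I*pi/5))*conj(exp(4*I*pi/5)) + 1*(exp(4*I*pi/5))*conj(exp(-2*I*pi/5)) + 1*(exp(-4*I*pi/5))*conj(exp(2*I*pi/5)) + 1*(exp(-2*I*pi/5))*conj(exp(-4*I*pi/5))]
      = (1/5)[(1) + (exp(-2*I*pi/5)) + (exp(-4*I*pi/5)) + (exp(4*I*pi/5)) + (exp(2*I*pi/5))] = 0/5 = 0
  <chi_3*chi_3, chi_3> = (1/5)[1*(1)*conj(1) + 1*(exp(2*I*pi/5))*conj(exp(-4*I*pi/5)) + 1*(exp(4*I*pi/5))*conj(exp(2*I*pi/5)) + 1*(exp(-4*I*pi/5))*conj(exp(-2*I*pi/5)) + 1*(exp(-2*I*pi/5))*conj(exp(4*I*pi/5))]
      = (1/5)[(1) + (exp(-4*I*pi/5)) + (exp(2*I*pi/5)) + (exp(-2*I*pi/5)) + (exp(4*I*pi/5))] = 0/5 = 0
  <chi_3*chi_3, chi_4> = (1/5)[1*(1)*conj(1) + 1*(exp(2*I*pi/5))*conj(exp(-2*I*pi/5)) + 1*(exp(4*I*pi/5))*conj(exp(-4*I*pi/5)) + 1*(exp(-4*I*pi/5))*conj(exp(4*I*pi/5)) + 1*(exp(-2*I*pi/5))*conj(exp(2*I*pi/5))]
      = (1/5)[(1) + (exp(4*I*pi/5)) + (exp(-2*I*pi/5)) + (exp(2*I*pi/5)) + (exp(-4*I*pi/5))] = 0/5 = 0
(Exp terms are combined using exp(i*s)*conj(exp(i*t)) = exp(i*(s-t)), and sums of them are collapsed using the identity that for every m > 1 the m distinct m-th roots of unity sum to 0, e.g. 1 + exp(2*I*pi/3) + exp(-2*I*pi/3) = 0.)
Hence the multiplicities are chi_1: 1. Dimension check: dim(chi_3)*dim(chi_3) = 1*1 = 1 and sum (mult * dim) = 1*1 = 1.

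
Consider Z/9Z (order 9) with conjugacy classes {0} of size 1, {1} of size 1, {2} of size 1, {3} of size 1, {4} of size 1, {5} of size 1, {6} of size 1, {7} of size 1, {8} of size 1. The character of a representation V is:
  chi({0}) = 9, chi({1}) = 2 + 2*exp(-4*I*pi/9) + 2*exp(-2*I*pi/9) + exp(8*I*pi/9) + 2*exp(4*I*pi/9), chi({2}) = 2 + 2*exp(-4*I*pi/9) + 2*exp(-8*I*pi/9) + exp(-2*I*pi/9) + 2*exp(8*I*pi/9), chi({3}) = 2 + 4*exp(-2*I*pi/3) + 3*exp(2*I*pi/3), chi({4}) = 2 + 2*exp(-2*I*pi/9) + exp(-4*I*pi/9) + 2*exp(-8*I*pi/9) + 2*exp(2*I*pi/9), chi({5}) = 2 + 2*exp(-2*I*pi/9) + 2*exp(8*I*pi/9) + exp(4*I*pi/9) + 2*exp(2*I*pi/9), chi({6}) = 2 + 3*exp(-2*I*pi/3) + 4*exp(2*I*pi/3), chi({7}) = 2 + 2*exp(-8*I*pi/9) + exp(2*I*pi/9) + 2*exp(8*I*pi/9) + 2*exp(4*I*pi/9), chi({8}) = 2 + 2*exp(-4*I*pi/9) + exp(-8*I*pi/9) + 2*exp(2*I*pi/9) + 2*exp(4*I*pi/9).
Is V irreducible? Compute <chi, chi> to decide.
Not irreducible (reducible): <chi, chi> = 17 > 1.

Argument: <chi, chi> = (1/|G|) sum_C |C| * |chi(C)|^2 = (1/9)[1*|9|^2 + 1*|2 + 2*exp(-4*I*pi/9) + 2*exp(-2*I*pi/9) + exp(8*I*pi/9) + 2*exp(4*I*pi/9)|^2 + 1*|2 + 2*exp(-4*I*pi/9) + 2*exp(-8*I*pi/9) + exp(-2*I*pi/9) + 2*exp(8*I*pi/9)|^2 + 1*|2 + 4*exp(-2*I*pi/3) + 3*exp(2*I*pi/3)|^2 + 1*|2 + 2*exp(-2*I*pi/9) + exp(-4*I*pi/9) + 2*exp(-8*I*pi/9) + 2*exp(2*I*pi/9)|^2 + 1*|2 + 2*exp(-2*I*pi/9) + 2*exp(8*I*pi/9) + exp(4*I*pi/9) + 2*exp(2*I*pi/9)|^2 + 1*|2 + 3*exp(-2*I*pi/3) + 4*exp(2*I*pi/3)|^2 + 1*|2 + 2*exp(-8*I*pi/9) + exp(2*I*pi/9) + 2*exp(8*I*pi/9) + 2*exp(4*I*pi/9)|^2 + 1*|2 + 2*exp(-4*I*pi/9) + exp(-8*I*pi/9) + 2*exp(2*I*pi/9) + 2*exp(4*I*pi/9)|^2]
  = (1/9)[(81) + (17 + 10*exp(-4*I*pi/9) + 6*exp(-2*I*pi/3) + 8*exp(-2*I*pi/9) + 8*exp(-8*I*pi/9) + 8*exp(8*I*pi/9) + 8*exp(2*I*pi/9) + 6*exp(2*I*pi/3) + 10*exp(4*I*pi/9)) + (17 + 8*exp(-4*I*pi/9) + 6*exp(-2*I*pi/3) + 8*exp(-2*I*pi/9) + 10*exp(-8*I*pi/9) + 10*exp(8*I*pi/9) + 8*exp(2*I*pi/9) + 6*exp(2*I*pi/3) + 8*exp(4*I*pi/9)) + (3) + (17 + 8*exp(-4*I*pi/9) + 10*exp(-2*I*pi/9) + 6*exp(-2*I*pi/3) + 8*exp(-8*I*pi/9) + 8*exp(8*I*pi/9) + 6*exp(2*I*pi/3) + 10*exp(2*I*pi/9) + 8*exp(4*I*pi/9)) + (17 + 8*exp(-4*I*pi/9) + 10*exp(-2*I*pi/9) + 6*exp(-2*I*pi/3) + 8*exp(-8*I*pi/9) + 8*exp(8*I*pi/9) + 6*exp(2*I*pi/3) + 10*exp(2*I*pi/9) + 8*exp(4*I*pi/9)) + (3) + (17 + 8*exp(-4*I*pi/9) + 6*exp(-2*I*pi/3) + 8*exp(-2*I*pi/9) + 10*exp(-8*I*pi/9) + 10*exp(8*I*pi/9) + 8*exp(2*I*pi/9) + 6*exp(2*I*pi/3) + 8*exp(4*I*pi/9)) + (17 + 10*exp(-4*I*pi/9) + 6*exp(-2*I*pi/3) + 8*exp(-2*I*pi/9) + 8*exp(-8*I*pi/9) + 8*exp(8*I*pi/9) + 8*exp(2*I*pi/9) + 6*exp(2*I*pi/3) + 10*exp(4*I*pi/9))] = 153/9 = 17.
(Exp terms are combined using exp(i*s)*conj(exp(i*t)) = exp(i*(s-t)), and sums of them are collapsed using the identity that for every m > 1 the m distinct m-th roots of unity sum to 0, e.g. 1 + exp(2*I*pi/3) + exp(-2*I*pi/3) = 0.)
A character is irreducible iff <chi, chi> = 1, so this representation is reducible.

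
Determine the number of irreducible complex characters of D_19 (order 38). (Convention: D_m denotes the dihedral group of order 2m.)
11

Reasoning: The number of irreducible complex representations of a finite group equals its number of conjugacy classes. D_19 has 11 conjugacy classes ((n+3)/2 for n odd), so D_19 (order 38) has exactly 11 irreducible complex representations.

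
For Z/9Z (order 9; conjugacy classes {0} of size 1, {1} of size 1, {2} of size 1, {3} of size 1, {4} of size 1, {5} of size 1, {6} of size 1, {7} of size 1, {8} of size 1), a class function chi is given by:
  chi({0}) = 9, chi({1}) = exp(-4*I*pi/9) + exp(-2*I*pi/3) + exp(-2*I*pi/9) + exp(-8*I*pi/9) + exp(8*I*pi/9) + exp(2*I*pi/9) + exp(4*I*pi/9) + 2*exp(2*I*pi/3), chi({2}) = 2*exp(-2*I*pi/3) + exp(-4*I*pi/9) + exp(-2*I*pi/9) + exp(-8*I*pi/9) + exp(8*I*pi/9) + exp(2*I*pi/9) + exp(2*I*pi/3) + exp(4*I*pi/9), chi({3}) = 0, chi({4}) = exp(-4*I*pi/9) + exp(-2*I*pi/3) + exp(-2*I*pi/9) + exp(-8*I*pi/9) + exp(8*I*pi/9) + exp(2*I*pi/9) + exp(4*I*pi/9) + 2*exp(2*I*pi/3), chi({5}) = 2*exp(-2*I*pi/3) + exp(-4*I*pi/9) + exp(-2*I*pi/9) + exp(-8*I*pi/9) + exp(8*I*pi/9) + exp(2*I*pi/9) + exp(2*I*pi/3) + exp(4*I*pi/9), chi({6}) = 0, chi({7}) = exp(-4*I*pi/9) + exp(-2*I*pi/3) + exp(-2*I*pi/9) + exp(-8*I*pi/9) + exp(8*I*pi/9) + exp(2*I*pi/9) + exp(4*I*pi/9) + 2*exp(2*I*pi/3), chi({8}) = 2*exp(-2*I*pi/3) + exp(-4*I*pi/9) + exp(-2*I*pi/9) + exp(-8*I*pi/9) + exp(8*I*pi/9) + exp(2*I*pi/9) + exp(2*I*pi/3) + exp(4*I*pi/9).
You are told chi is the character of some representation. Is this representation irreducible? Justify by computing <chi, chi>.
Not irreducible (reducible): <chi, chi> = 11 > 1.

<chi, chi> = (1/|G|) sum_C |C| * |chi(C)|^2 = (1/9)[1*|9|^2 + 1*|exp(-4*I*pi/9) + exp(-2*I*pi/3) + exp(-2*I*pi/9) + exp(-8*I*pi/9) + exp(8*I*pi/9) + exp(2*I*pi/9) + exp(4*I*pi/9) + 2*exp(2*I*pi/3)|^2 + 1*|2*exp(-2*I*pi/3) + exp(-4*I*pi/9) + exp(-2*I*pi/9) + exp(-8*I*pi/9) + exp(8*I*pi/9) + exp(2*I*pi/9) + exp(2*I*pi/3) + exp(4*I*pi/9)|^2 + 1*|0|^2 + 1*|exp(-4*I*pi/9) + exp(-2*I*pi/3) + exp(-2*I*pi/9) + exp(-8*I*pi/9) + exp(8*I*pi/9) + exp(2*I*pi/9) + exp(4*I*pi/9) + 2*exp(2*I*pi/3)|^2 + 1*|2*exp(-2*I*pi/3) + exp(-4*I*pi/9) + exp(-2*I*pi/9) + exp(-8*I*pi/9) + exp(8*I*pi/9) + exp(2*I*pi/9) + exp(2*I*pi/3) + exp(4*I*pi/9)|^2 + 1*|0|^2 + 1*|exp(-4*I*pi/9) + exp(-2*I*pi/3) + exp(-2*I*pi/9) + exp(-8*I*pi/9) + exp(8*I*pi/9) + exp(2*I*pi/9) + exp(4*I*pi/9) + 2*exp(2*I*pi/3)|^2 + 1*|2*exp(-2*I*pi/3) + exp(-4*I*pi/9) + exp(-2*I*pi/9) + exp(-8*I*pi/9) + exp(8*I*pi/9) + exp(2*I*pi/9) + exp(2*I*pi/3) + exp(4*I*pi/9)|^2]
  = (1/9)[(81) + (3) + (3) + (0) + (3) + (3) + (0) + (3) + (3)] = 99/9 = 11.
(Exp terms are combined using exp(i*s)*conj(exp(i*t)) = exp(i*(s-t)), and sums of them are collapsed using the identity that for every m > 1 the m distinct m-th roots of unity sum to 0, e.g. 1 + exp(2*I*pi/3) + exp(-2*I*pi/3) = 0.)
A character is irreducible iff <chi, chi> = 1, so this representation is reducible.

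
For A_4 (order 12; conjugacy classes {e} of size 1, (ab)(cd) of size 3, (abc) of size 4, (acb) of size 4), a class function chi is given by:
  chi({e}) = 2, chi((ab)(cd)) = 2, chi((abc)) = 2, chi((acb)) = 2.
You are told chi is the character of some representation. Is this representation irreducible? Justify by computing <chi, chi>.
Not irreducible (reducible): <chi, chi> = 4 > 1.

Argument: <chi, chi> = (1/|G|) sum_C |C| * |chi(C)|^2 = (1/12)[1*|2|^2 + 3*|2|^2 + 4*|2|^2 + 4*|2|^2]
  = (1/12)[(4) + (12) + (16) + (16)] = 48/12 = 4.
(Exp terms are combined using exp(i*s)*conj(exp(i*t)) = exp(i*(s-t)), and sums of them are collapsed using the identity that for every m > 1 the m distinct m-th roots of unity sum to 0, e.g. 1 + exp(2*I*pi/3) + exp(-2*I*pi/3) = 0.)
A character is irreducible iff <chi, chi> = 1, so this representation is reducible.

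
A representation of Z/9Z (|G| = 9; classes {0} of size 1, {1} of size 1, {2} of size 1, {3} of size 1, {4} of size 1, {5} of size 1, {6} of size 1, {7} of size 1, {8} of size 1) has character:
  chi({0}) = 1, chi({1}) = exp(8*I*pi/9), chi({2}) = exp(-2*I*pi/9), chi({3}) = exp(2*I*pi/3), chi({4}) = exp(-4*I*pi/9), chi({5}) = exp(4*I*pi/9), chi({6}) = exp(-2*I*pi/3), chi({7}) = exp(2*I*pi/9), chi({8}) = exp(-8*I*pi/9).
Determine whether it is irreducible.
Irreducible: <chi, chi> = 1.

Explanation: <chi, chi> = (1/|G|) sum_C |C| * |chi(C)|^2 = (1/9)[1*|1|^2 + 1*|exp(8*I*pi/9)|^2 + 1*|exp(-2*I*pi/9)|^2 + 1*|exp(2*I*pi/3)|^2 + 1*|exp(-4*I*pi/9)|^2 + 1*|exp(4*I*pi/9)|^2 + 1*|exp(-2*I*pi/3)|^2 + 1*|exp(2*I*pi/9)|^2 + 1*|exp(-8*I*pi/9)|^2]
  = (1/9)[(1) + (1) + (1) + (1) + (1) + (1) + (1) + (1) + (1)] = 9/9 = 1.
(Exp terms are combined using exp(i*s)*conj(exp(i*t)) = exp(i*(s-t)), and sums of them are collapsed using the identity that for every m > 1 the m distinct m-th roots of unity sum to 0, e.g. 1 + exp(2*I*pi/3) + exp(-2*I*pi/3) = 0.)
A character is irreducible iff <chi, chi> = 1, so this representation is irreducible.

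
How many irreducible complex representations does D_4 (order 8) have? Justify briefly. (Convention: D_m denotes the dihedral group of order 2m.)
5

Derivation: The number of irreducible complex representations of a finite group equals its number of conjugacy classes. D_4 has 5 conjugacy classes (n/2 + 3 for n even), so D_4 (order 8) has exactly 5 irreducible complex representations.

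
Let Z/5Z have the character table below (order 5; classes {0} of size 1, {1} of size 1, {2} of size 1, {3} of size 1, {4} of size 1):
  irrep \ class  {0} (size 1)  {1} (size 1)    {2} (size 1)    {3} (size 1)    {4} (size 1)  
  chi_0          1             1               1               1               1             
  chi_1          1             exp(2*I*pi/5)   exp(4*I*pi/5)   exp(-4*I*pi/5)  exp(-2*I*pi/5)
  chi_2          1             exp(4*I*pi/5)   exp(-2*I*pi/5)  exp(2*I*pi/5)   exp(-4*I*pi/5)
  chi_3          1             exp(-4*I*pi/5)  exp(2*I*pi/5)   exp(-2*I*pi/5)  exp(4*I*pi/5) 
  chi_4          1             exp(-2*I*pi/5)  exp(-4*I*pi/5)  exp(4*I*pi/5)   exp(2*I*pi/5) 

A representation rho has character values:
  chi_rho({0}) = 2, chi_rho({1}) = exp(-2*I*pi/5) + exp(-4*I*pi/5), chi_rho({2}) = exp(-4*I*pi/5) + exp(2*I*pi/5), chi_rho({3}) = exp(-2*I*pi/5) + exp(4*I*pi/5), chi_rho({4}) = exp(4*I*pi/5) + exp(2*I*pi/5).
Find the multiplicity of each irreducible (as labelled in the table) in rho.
Multiplicities: chi_0: 0, chi_1: 0, chi_2: 0, chi_3: 1, chi_4: 1.

Proof sketch: Use <chi_rho, chi> = (1/|G|) sum_C |C| * chi_rho(C) * conj(chi(C)) with |G| = 5 for each irreducible chi in the table:
  <chi_rho, chi_0> = (1/5)[1*(2)*conj(1) + 1*(exp(-2*I*pi/5) + exp(-4*I*pi/5))*conj(1) + 1*(exp(-4*I*pi/5) + exp(2*I*pi/5))*conj(1) + 1*(exp(-2*I*pi/5) + exp(4*I*pi/5))*conj(1) + 1*(exp(4*I*pi/5) + exp(2*I*pi/5))*conj(1)]
      = (1/5)[(2) + (exp(-2*I*pi/5) + exp(-4*I*pi/5)) + (exp(-4*I*pi/5) + exp(2*I*pi/5)) + (exp(-2*I*pi/5) + exp(4*I*pi/5)) + (exp(4*I*pi/5) + exp(2*I*pi/5))] = 0/5 = 0
  <chi_rho, chi_1> = (1/5)[1*(2)*conj(1) + 1*(exp(-2*I*pi/5) + exp(-4*I*pi/5))*conj(exp(2*I*pi/5)) + 1*(exp(-4*I*pi/5) + exp(2*I*pi/5))*conj(exp(4*I*pi/5)) + 1*(exp(-2*I*pi/5) + exp(4*I*pi/5))*conj(exp(-4*I*pi/5)) + 1*(exp(4*I*pi/5) + exp(2*I*pi/5))*conj(exp(-2*I*pi/5))]
      = (1/5)[(2) + (exp(-4*I*pi/5) + exp(4*I*pi/5)) + (exp(-2*I*pi/5) + exp(2*I*pi/5)) + (exp(-2*I*pi/5) + exp(2*I*pi/5)) + (exp(-4*I*pi/5) + exp(4*I*pi/5))] = 0/5 = 0
  <chi_rho, chi_2> = (1/5)[1*(2)*conj(1) + 1*(exp(-2*I*pi/5) + exp(-4*I*pi/5))*conj(exp(4*I*pi/5)) + 1*(exp(-4*I*pi/5) + exp(2*I*pi/5))*conj(exp(-2*I*pi/5)) + 1*(exp(-2*I*pi/5) + exp(4*I*pi/5))*conj(exp(2*I*pi/5)) + 1*(exp(4*I*pi/5) + exp(2*I*pi/5))*conj(exp(-4*I*pi/5))]
      = (1/5)[(2) + (exp(4*I*pi/5) + exp(2*I*pi/5)) + (exp(-2*I*pi/5) + exp(4*I*pi/5)) + (exp(-4*I*pi/5) + exp(2*I*pi/5)) + (exp(-2*I*pi/5) + exp(-4*I*pi/5))] = 0/5 = 0
  <chi_rho, chi_3> = (1/5)[1*(2)*conj(1) + 1*(exp(-2*I*pi/5) + exp(-4*I*pi/5))*conj(exp(-4*I*pi/5)) + 1*(exp(-4*I*pi/5) + exp(2*I*pi/5))*conj(exp(2*I*pi/5)) + 1*(exp(-2*I*pi/5) + exp(4*I*pi/5))*conj(exp(-2*I*pi/5)) + 1*(exp(4*I*pi/5) + exp(2*I*pi/5))*conj(exp(4*I*pi/5))]
      = (1/5)[(2) + (1 + exp(2*I*pi/5)) + (1 + exp(4*I*pi/5)) + (1 + exp(-4*I*pi/5)) + (1 + exp(-2*I*pi/5))] = 5/5 = 1
  <chi_rho, chi_4> = (1/5)[1*(2)*conj(1) + 1*(exp(-2*I*pi/5) + exp(-4*I*pi/5))*conj(exp(-2*I*pi/5)) + 1*(exp(-4*I*pi/5) + exp(2*I*pi/5))*conj(exp(-4*I*pi/5)) + 1*(exp(-2*I*pi/5) + exp(4*I*pi/5))*conj(exp(4*I*pi/5)) + 1*(exp(4*I*pi/5) + exp(2*I*pi/5))*conj(exp(2*I*pi/5))]
      = (1/5)[(2) + (1 + exp(-2*I*pi/5)) + (1 + exp(-4*I*pi/5)) + (1 + exp(4*I*pi/5)) + (1 + exp(2*I*pi/5))] = 5/5 = 1
(Exp terms are combined using exp(i*s)*conj(exp(i*t)) = exp(i*(s-t)), and sums of them are collapsed using the identity that for every m > 1 the m distinct m-th roots of unity sum to 0, e.g. 1 + exp(2*I*pi/3) + exp(-2*I*pi/3) = 0.)
Dimension check: dim(rho) = sum (mult * dim) = 0*1 + 0*1 + 0*1 + 1*1 + 1*1 = 2 = chi_rho(e) = 2.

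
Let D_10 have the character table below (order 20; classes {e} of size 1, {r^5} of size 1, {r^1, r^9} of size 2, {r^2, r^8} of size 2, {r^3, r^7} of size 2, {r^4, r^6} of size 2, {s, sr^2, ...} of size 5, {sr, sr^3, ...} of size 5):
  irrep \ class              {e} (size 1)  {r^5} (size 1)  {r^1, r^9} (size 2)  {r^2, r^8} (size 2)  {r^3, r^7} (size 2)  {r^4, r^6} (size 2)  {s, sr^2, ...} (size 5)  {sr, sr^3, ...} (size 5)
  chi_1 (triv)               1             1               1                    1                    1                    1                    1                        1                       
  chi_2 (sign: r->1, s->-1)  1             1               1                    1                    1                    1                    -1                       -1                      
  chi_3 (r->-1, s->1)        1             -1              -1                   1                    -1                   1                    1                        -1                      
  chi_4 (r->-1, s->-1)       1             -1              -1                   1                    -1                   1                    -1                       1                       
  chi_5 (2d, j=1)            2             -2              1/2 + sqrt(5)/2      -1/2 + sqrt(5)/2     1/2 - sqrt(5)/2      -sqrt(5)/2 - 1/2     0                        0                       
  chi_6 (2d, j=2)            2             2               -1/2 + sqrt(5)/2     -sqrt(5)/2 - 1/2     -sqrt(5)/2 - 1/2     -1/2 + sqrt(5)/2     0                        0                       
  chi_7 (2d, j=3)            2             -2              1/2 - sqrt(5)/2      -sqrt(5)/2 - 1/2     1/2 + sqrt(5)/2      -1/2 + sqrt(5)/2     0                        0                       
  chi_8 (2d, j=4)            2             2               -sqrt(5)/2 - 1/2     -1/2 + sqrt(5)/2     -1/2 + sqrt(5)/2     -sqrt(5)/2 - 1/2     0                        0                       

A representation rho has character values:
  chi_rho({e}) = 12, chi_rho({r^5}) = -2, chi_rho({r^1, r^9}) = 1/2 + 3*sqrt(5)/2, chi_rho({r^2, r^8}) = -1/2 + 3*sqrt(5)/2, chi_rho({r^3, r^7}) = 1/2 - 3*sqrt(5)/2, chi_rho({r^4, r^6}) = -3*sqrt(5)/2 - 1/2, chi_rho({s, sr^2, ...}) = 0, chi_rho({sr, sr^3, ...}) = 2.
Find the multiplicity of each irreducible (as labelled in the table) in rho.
Multiplicities: chi_1: 1, chi_2: 0, chi_3: 0, chi_4: 1, chi_5: 3, chi_6: 1, chi_7: 0, chi_8: 1.

Why: Use <chi_rho, chi> = (1/|G|) sum_C |C| * chi_rho(C) * conj(chi(C)) with |G| = 20 for each irreducible chi in the table:
  <chi_rho, chi_1> = (1/20)[1*(12)*conj(1) + 1*(-2)*conj(1) + 2*(1/2 + 3*sqrt(5)/2)*conj(1) + 2*(-1/2 + 3*sqrt(5)/2)*conj(1) + 2*(1/2 - 3*sqrt(5)/2)*conj(1) + 2*(-3*sqrt(5)/2 - 1/2)*conj(1) + 5*(0)*conj(1) + 5*(2)*conj(1)]
      = (1/20)[(12) + (-2) + (1 + 3*sqrt(5)) + (-1 + 3*sqrt(5)) + (1 - 3*sqrt(5)) + (-3*sqrt(5) - 1) + (0) + (10)] = 20/20 = 1
  <chi_rho, chi_2> = (1/20)[1*(12)*conj(1) + 1*(-2)*conj(1) + 2*(1/2 + 3*sqrt(5)/2)*conj(1) + 2*(-1/2 + 3*sqrt(5)/2)*conj(1) + 2*(1/2 - 3*sqrt(5)/2)*conj(1) + 2*(-3*sqrt(5)/2 - 1/2)*conj(1) + 5*(0)*conj(-1) + 5*(2)*conj(-1)]
      = (1/20)[(12) + (-2) + (1 + 3*sqrt(5)) + (-1 + 3*sqrt(5)) + (1 - 3*sqrt(5)) + (-3*sqrt(5) - 1) + (0) + (-10)] = 0/20 = 0
  <chi_rho, chi_3> = (1/20)[1*(12)*conj(1) + 1*(-2)*conj(-1) + 2*(1/2 + 3*sqrt(5)/2)*conj(-1) + 2*(-1/2 + 3*sqrt(5)/2)*conj(1) + 2*(1/2 - 3*sqrt(5)/2)*conj(-1) + 2*(-3*sqrt(5)/2 - 1/2)*conj(1) + 5*(0)*conj(1) + 5*(2)*conj(-1)]
      = (1/20)[(12) + (2) + (-3*sqrt(5) - 1) + (-1 + 3*sqrt(5)) + (-1 + 3*sqrt(5)) + (-3*sqrt(5) - 1) + (0) + (-10)] = 0/20 = 0
  <chi_rho, chi_4> = (1/20)[1*(12)*conj(1) + 1*(-2)*conj(-1) + 2*(1/2 + 3*sqrt(5)/2)*conj(-1) + 2*(-1/2 + 3*sqrt(5)/2)*conj(1) + 2*(1/2 - 3*sqrt(5)/2)*conj(-1) + 2*(-3*sqrt(5)/2 - 1/2)*conj(1) + 5*(0)*conj(-1) + 5*(2)*conj(1)]
      = (1/20)[(12) + (2) + (-3*sqrt(5) - 1) + (-1 + 3*sqrt(5)) + (-1 + 3*sqrt(5)) + (-3*sqrt(5) - 1) + (0) + (10)] = 20/20 = 1
  <chi_rho, chi_5> = (1/20)[1*(12)*conj(2) + 1*(-2)*conj(-2) + 2*(1/2 + 3*sqrt(5)/2)*conj(1/2 + sqrt(5)/2) + 2*(-1/2 + 3*sqrt(5)/2)*conj(-1/2 + sqrt(5)/2) + 2*(1/2 - 3*sqrt(5)/2)*conj(1/2 - sqrt(5)/2) + 2*(-3*sqrt(5)/2 - 1/2)*conj(-sqrt(5)/2 - 1/2) + 5*(0)*conj(0) + 5*(2)*conj(0)]
      = (1/20)[(24) + (4) + (2*sqrt(5) + 8) + (8 - 2*sqrt(5)) + (8 - 2*sqrt(5)) + (2*sqrt(5) + 8) + (0) + (0)] = 60/20 = 3
  <chi_rho, chi_6> = (1/20)[1*(12)*conj(2) + 1*(-2)*conj(2) + 2*(1/2 + 3*sqrt(5)/2)*conj(-1/2 + sqrt(5)/2) + 2*(-1/2 + 3*sqrt(5)/2)*conj(-sqrt(5)/2 - 1/2) + 2*(1/2 - 3*sqrt(5)/2)*conj(-sqrt(5)/2 - 1/2) + 2*(-3*sqrt(5)/2 - 1/2)*conj(-1/2 + sqrt(5)/2) + 5*(0)*conj(0) + 5*(2)*conj(0)]
      = (1/20)[(24) + (-4) + (7 - sqrt(5)) + (-7 - sqrt(5)) + (sqrt(5) + 7) + (-7 + sqrt(5)) + (0) + (0)] = 20/20 = 1
  <chi_rho, chi_7> = (1/20)[1*(12)*conj(2) + 1*(-2)*conj(-2) + 2*(1/2 + 3*sqrt(5)/2)*conj(1/2 - sqrt(5)/2) + 2*(-1/2 + 3*sqrt(5)/2)*conj(-sqrt(5)/2 - 1/2) + 2*(1/2 - 3*sqrt(5)/2)*conj(1/2 + sqrt(5)/2) + 2*(-3*sqrt(5)/2 - 1/2)*conj(-1/2 + sqrt(5)/2) + 5*(0)*conj(0) + 5*(2)*conj(0)]
      = (1/20)[(24) + (4) + (-7 + sqrt(5)) + (-7 - sqrt(5)) + (-7 - sqrt(5)) + (-7 + sqrt(5)) + (0) + (0)] = 0/20 = 0
  <chi_rho, chi_8> = (1/20)[1*(12)*conj(2) + 1*(-2)*conj(2) + 2*(1/2 + 3*sqrt(5)/2)*conj(-sqrt(5)/2 - 1/2) + 2*(-1/2 + 3*sqrt(5)/2)*conj(-1/2 + sqrt(5)/2) + 2*(1/2 - 3*sqrt(5)/2)*conj(-1/2 + sqrt(5)/2) + 2*(-3*sqrt(5)/2 - 1/2)*conj(-sqrt(5)/2 - 1/2) + 5*(0)*conj(0) + 5*(2)*conj(0)]
      = (1/20)[(24) + (-4) + (-8 - 2*sqrt(5)) + (8 - 2*sqrt(5)) + (-8 + 2*sqrt(5)) + (2*sqrt(5) + 8) + (0) + (0)] = 20/20 = 1
Dimension check: dim(rho) = sum (mult * dim) = 1*1 + 0*1 + 0*1 + 1*1 + 3*2 + 1*2 + 0*2 + 1*2 = 12 = chi_rho(e) = 12.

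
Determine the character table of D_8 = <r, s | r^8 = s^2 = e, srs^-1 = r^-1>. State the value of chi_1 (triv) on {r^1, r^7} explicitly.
Conjugacy classes: {e} of size 1, {r^4} of size 1, {r^1, r^7} of size 2, {r^2, r^6} of size 2, {r^3, r^5} of size 2, {s, sr^2, ...} of size 4, {sr, sr^3, ...} of size 4.
Character table:
  irrep \ class              {e} (size 1)  {r^4} (size 1)  {r^1, r^7} (size 2)  {r^2, r^6} (size 2)  {r^3, r^5} (size 2)  {s, sr^2, ...} (size 4)  {sr, sr^3, ...} (size 4)
  chi_1 (triv)               1             1               1                    1                    1                    1                        1                       
  chi_2 (sign: r->1, s->-1)  1             1               1                    1                    1                    -1                       -1                      
  chi_3 (r->-1, s->1)        1             1               -1                   1                    -1                   1                        -1                      
  chi_4 (r->-1, s->-1)       1             1               -1                   1                    -1                   -1                       1                       
  chi_5 (2d, j=1)            2             -2              sqrt(2)              0                    -sqrt(2)             0                        0                       
  chi_6 (2d, j=2)            2             2               0                    -2                   0                    0                        0                       
  chi_7 (2d, j=3)            2             -2              -sqrt(2)             0                    sqrt(2)              0                        0                       

Spot check: chi_1 (triv) on {r^1, r^7} = 1.

Justification: D_8 has order 2*8 = 16 with 7 conjugacy classes, hence 7 irreducibles. Sum of squared dims 1 + 1 + 1 + 1 + 4 + 4 + 4 = 16 = |G|. Linear characters come from the abelianisation; the 2-dimensional irreps have character r^k -> 2*cos(2*pi*j*k/8), reflections -> 0.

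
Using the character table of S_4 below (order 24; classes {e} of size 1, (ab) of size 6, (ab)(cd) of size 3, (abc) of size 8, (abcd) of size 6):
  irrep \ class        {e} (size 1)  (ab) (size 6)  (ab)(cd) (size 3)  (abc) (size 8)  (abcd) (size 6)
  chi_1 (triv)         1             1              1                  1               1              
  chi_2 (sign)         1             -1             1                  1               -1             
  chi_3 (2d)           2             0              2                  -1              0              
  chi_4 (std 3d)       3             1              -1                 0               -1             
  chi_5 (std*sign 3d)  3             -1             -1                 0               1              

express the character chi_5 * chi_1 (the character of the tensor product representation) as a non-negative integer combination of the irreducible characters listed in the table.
chi_5 tensor chi_1 = chi_5 (all other irreducibles have multiplicity 0).

Why: The character of a tensor product is the pointwise product (chi_5 * chi_1)(C) = chi_5(C) * chi_1(C):
  {e}: (3)*(1), (ab): (-1)*(1), (ab)(cd): (-1)*(1), (abc): (0)*(1), (abcd): (1)*(1)
so (chi_5 * chi_1) takes values
  {e} -> 3, (ab) -> -1, (ab)(cd) -> -1, (abc) -> 0, (abcd) -> 1.
Now take the inner product of this character with each irreducible chi from the table, <chi_5*chi_1, chi> = (1/24) sum_C |C| (chi_5*chi_1)(C) conj(chi(C)):
  <chi_5*chi_1, chi_1> = (1/24)[1*(3)*conj(1) + 6*(-1)*conj(1) + 3*(-1)*conj(1) + 8*(0)*conj(1) + 6*(1)*conj(1)]
      = (1/24)[(3) + (-6) + (-3) + (0) + (6)] = 0/24 = 0
  <chi_5*chi_1, chi_2> = (1/24)[1*(3)*conj(1) + 6*(-1)*conj(-1) + 3*(-1)*conj(1) + 8*(0)*conj(1) + 6*(1)*conj(-1)]
      = (1/24)[(3) + (6) + (-3) + (0) + (-6)] = 0/24 = 0
  <chi_5*chi_1, chi_3> = (1/24)[1*(3)*conj(2) + 6*(-1)*conj(0) + 3*(-1)*conj(2) + 8*(0)*conj(-1) + 6*(1)*conj(0)]
      = (1/24)[(6) + (0) + (-6) + (0) + (0)] = 0/24 = 0
  <chi_5*chi_1, chi_4> = (1/24)[1*(3)*conj(3) + 6*(-1)*conj(1) + 3*(-1)*conj(-1) + 8*(0)*conj(0) + 6*(1)*conj(-1)]
      = (1/24)[(9) + (-6) + (3) + (0) + (-6)] = 0/24 = 0
  <chi_5*chi_1, chi_5> = (1/24)[1*(3)*conj(3) + 6*(-1)*conj(-1) + 3*(-1)*conj(-1) + 8*(0)*conj(0) + 6*(1)*conj(1)]
      = (1/24)[(9) + (6) + (3) + (0) + (6)] = 24/24 = 1
Hence the multiplicities are chi_5: 1. Dimension check: dim(chi_5)*dim(chi_1) = 3*1 = 3 and sum (mult * dim) = 1*3 = 3.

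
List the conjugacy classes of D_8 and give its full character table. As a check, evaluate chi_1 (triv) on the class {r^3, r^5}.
Conjugacy classes: {e} of size 1, {r^4} of size 1, {r^1, r^7} of size 2, {r^2, r^6} of size 2, {r^3, r^5} of size 2, {s, sr^2, ...} of size 4, {sr, sr^3, ...} of size 4.
Character table:
  irrep \ class              {e} (size 1)  {r^4} (size 1)  {r^1, r^7} (size 2)  {r^2, r^6} (size 2)  {r^3, r^5} (size 2)  {s, sr^2, ...} (size 4)  {sr, sr^3, ...} (size 4)
  chi_1 (triv)               1             1               1                    1                    1                    1                        1                       
  chi_2 (sign: r->1, s->-1)  1             1               1                    1                    1                    -1                       -1                      
  chi_3 (r->-1, s->1)        1             1               -1                   1                    -1                   1                        -1                      
  chi_4 (r->-1, s->-1)       1             1               -1                   1                    -1                   -1                       1                       
  chi_5 (2d, j=1)            2             -2              sqrt(2)              0                    -sqrt(2)             0                        0                       
  chi_6 (2d, j=2)            2             2               0                    -2                   0                    0                        0                       
  chi_7 (2d, j=3)            2             -2              -sqrt(2)             0                    sqrt(2)              0                        0                       

Spot check: chi_1 (triv) on {r^3, r^5} = 1.

Argument: D_8 has order 2*8 = 16 with 7 conjugacy classes, hence 7 irreducibles. Sum of squared dims 1 + 1 + 1 + 1 + 4 + 4 + 4 = 16 = |G|. Linear characters come from the abelianisation; the 2-dimensional irreps have character r^k -> 2*cos(2*pi*j*k/8), reflections -> 0.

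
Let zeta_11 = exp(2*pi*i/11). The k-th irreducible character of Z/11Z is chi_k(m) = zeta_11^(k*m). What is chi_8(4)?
chi_8(4) = zeta_11^32 = exp(-2*I*pi/11)

Justification: chi_8(4) = zeta_11^(8*4) = zeta_11^32. Since zeta_11^11 = 1, this equals zeta_11^10 = exp(2*pi*i*10/11) = exp(-2*I*pi/11).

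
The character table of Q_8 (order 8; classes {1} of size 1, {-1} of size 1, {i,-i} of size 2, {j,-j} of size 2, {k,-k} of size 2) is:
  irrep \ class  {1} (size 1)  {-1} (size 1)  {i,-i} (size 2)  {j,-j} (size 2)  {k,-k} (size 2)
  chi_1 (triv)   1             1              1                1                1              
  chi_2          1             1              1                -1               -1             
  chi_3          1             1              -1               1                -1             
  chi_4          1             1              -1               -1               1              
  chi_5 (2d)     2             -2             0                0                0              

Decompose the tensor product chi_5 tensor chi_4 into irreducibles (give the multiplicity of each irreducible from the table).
chi_5 tensor chi_4 = chi_5 (all other irreducibles have multiplicity 0).

Reasoning: The character of a tensor product is the pointwise product (chi_5 * chi_4)(C) = chi_5(C) * chi_4(C):
  {1}: (2)*(1), {-1}: (-2)*(1), {i,-i}: (0)*(-1), {j,-j}: (0)*(-1), {k,-k}: (0)*(1)
so (chi_5 * chi_4) takes values
  {1} -> 2, {-1} -> -2, {i,-i} -> 0, {j,-j} -> 0, {k,-k} -> 0.
Now take the inner product of this character with each irreducible chi from the table, <chi_5*chi_4, chi> = (1/8) sum_C |C| (chi_5*chi_4)(C) conj(chi(C)):
  <chi_5*chi_4, chi_1> = (1/8)[1*(2)*conj(1) + 1*(-2)*conj(1) + 2*(0)*conj(1) + 2*(0)*conj(1) + 2*(0)*conj(1)]
      = (1/8)[(2) + (-2) + (0) + (0) + (0)] = 0/8 = 0
  <chi_5*chi_4, chi_2> = (1/8)[1*(2)*conj(1) + 1*(-2)*conj(1) + 2*(0)*conj(1) + 2*(0)*conj(-1) + 2*(0)*conj(-1)]
      = (1/8)[(2) + (-2) + (0) + (0) + (0)] = 0/8 = 0
  <chi_5*chi_4, chi_3> = (1/8)[1*(2)*conj(1) + 1*(-2)*conj(1) + 2*(0)*conj(-1) + 2*(0)*conj(1) + 2*(0)*conj(-1)]
      = (1/8)[(2) + (-2) + (0) + (0) + (0)] = 0/8 = 0
  <chi_5*chi_4, chi_4> = (1/8)[1*(2)*conj(1) + 1*(-2)*conj(1) + 2*(0)*conj(-1) + 2*(0)*conj(-1) + 2*(0)*conj(1)]
      = (1/8)[(2) + (-2) + (0) + (0) + (0)] = 0/8 = 0
  <chi_5*chi_4, chi_5> = (1/8)[1*(2)*conj(2) + 1*(-2)*conj(-2) + 2*(0)*conj(0) + 2*(0)*conj(0) + 2*(0)*conj(0)]
      = (1/8)[(4) + (4) + (0) + (0) + (0)] = 8/8 = 1
Hence the multiplicities are chi_5: 1. Dimension check: dim(chi_5)*dim(chi_4) = 2*1 = 2 and sum (mult * dim) = 1*2 = 2.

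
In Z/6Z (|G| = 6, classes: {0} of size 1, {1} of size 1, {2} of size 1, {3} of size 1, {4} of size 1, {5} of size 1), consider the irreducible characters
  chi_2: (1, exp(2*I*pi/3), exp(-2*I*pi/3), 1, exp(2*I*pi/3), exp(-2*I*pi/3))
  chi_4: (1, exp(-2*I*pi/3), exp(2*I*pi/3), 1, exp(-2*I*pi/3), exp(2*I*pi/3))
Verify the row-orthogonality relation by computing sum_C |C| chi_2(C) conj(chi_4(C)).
Sum = 0; so <chi_2, chi_4> = 0 (distinct irreducibles are orthogonal).

Proof sketch: Compute term by term over conjugacy classes (|C| * chi_2(C) * conj(chi_4(C))):
  1*(1)*conj(1) + 1*(exp(2*I*pi/3))*conj(exp(-2*I*pi/3)) + 1*(exp(-2*I*pi/3))*conj(exp(2*I*pi/3)) + 1*(1)*conj(1) + 1*(exp(2*I*pi/3))*conj(exp(-2*I*pi/3)) + 1*(exp(-2*I*pi/3))*conj(exp(2*I*pi/3))
  = (1) + (exp(-2*I*pi/3)) + (exp(2*I*pi/3)) + (1) + (exp(-2*I*pi/3)) + (exp(2*I*pi/3))
  = 0.
(Exp terms are combined using exp(i*s)*conj(exp(i*t)) = exp(i*(s-t)), and sums of them are collapsed using the identity that for every m > 1 the m distinct m-th roots of unity sum to 0, e.g. 1 + exp(2*I*pi/3) + exp(-2*I*pi/3) = 0.)
Dividing by |G| = 6 gives 0/6 = 0, matching the row-orthogonality relation <chi_2, chi_4> = [chi_2 = chi_4].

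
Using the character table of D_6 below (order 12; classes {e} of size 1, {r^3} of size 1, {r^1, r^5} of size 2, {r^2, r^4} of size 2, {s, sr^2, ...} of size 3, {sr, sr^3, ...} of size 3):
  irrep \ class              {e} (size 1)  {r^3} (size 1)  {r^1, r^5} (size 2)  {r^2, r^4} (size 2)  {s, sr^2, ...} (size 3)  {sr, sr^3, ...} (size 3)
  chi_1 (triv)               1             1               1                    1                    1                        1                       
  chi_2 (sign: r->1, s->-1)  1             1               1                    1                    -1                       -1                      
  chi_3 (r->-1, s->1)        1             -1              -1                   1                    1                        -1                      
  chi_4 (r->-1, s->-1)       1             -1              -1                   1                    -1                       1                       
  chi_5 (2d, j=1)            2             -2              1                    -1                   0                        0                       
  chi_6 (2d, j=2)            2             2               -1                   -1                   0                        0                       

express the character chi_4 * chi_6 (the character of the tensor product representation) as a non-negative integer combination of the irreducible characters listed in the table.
chi_4 tensor chi_6 = chi_5 (all other irreducibles have multiplicity 0).

Reasoning: The character of a tensor product is the pointwise product (chi_4 * chi_6)(C) = chi_4(C) * chi_6(C):
  {e}: (1)*(2), {r^3}: (-1)*(2), {r^1, r^5}: (-1)*(-1), {r^2, r^4}: (1)*(-1), {s, sr^2, ...}: (-1)*(0), {sr, sr^3, ...}: (1)*(0)
so (chi_4 * chi_6) takes values
  {e} -> 2, {r^3} -> -2, {r^1, r^5} -> 1, {r^2, r^4} -> -1, {s, sr^2, ...} -> 0, {sr, sr^3, ...} -> 0.
Now take the inner product of this character with each irreducible chi from the table, <chi_4*chi_6, chi> = (1/12) sum_C |C| (chi_4*chi_6)(C) conj(chi(C)):
  <chi_4*chi_6, chi_1> = (1/12)[1*(2)*conj(1) + 1*(-2)*conj(1) + 2*(1)*conj(1) + 2*(-1)*conj(1) + 3*(0)*conj(1) + 3*(0)*conj(1)]
      = (1/12)[(2) + (-2) + (2) + (-2) + (0) + (0)] = 0/12 = 0
  <chi_4*chi_6, chi_2> = (1/12)[1*(2)*conj(1) + 1*(-2)*conj(1) + 2*(1)*conj(1) + 2*(-1)*conj(1) + 3*(0)*conj(-1) + 3*(0)*conj(-1)]
      = (1/12)[(2) + (-2) + (2) + (-2) + (0) + (0)] = 0/12 = 0
  <chi_4*chi_6, chi_3> = (1/12)[1*(2)*conj(1) + 1*(-2)*conj(-1) + 2*(1)*conj(-1) + 2*(-1)*conj(1) + 3*(0)*conj(1) + 3*(0)*conj(-1)]
      = (1/12)[(2) + (2) + (-2) + (-2) + (0) + (0)] = 0/12 = 0
  <chi_4*chi_6, chi_4> = (1/12)[1*(2)*conj(1) + 1*(-2)*conj(-1) + 2*(1)*conj(-1) + 2*(-1)*conj(1) + 3*(0)*conj(-1) + 3*(0)*conj(1)]
      = (1/12)[(2) + (2) + (-2) + (-2) + (0) + (0)] = 0/12 = 0
  <chi_4*chi_6, chi_5> = (1/12)[1*(2)*conj(2) + 1*(-2)*conj(-2) + 2*(1)*conj(1) + 2*(-1)*conj(-1) + 3*(0)*conj(0) + 3*(0)*conj(0)]
      = (1/12)[(4) + (4) + (2) + (2) + (0) + (0)] = 12/12 = 1
  <chi_4*chi_6, chi_6> = (1/12)[1*(2)*conj(2) + 1*(-2)*conj(2) + 2*(1)*conj(-1) + 2*(-1)*conj(-1) + 3*(0)*conj(0) + 3*(0)*conj(0)]
      = (1/12)[(4) + (-4) + (-2) + (2) + (0) + (0)] = 0/12 = 0
Hence the multiplicities are chi_5: 1. Dimension check: dim(chi_4)*dim(chi_6) = 1*2 = 2 and sum (mult * dim) = 1*2 = 2.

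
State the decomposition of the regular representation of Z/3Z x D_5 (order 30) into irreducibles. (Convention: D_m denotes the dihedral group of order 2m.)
Each irreducible V_i of dimension d_i appears with multiplicity d_i, i.e. rho_reg = (direct sum over all irreducibles V_i) d_i V_i. The irreducible dimensions for Z/3Z x D_5 are 1, 1, 1, 1, 1, 1, 2, 2, 2, 2, 2, 2: 6 irreducibles of dimension 1, each with multiplicity 1; 6 irreducibles of dimension 2, each with multiplicity 2. Total dimension 6*1*1 + 6*2*2 = 30 = |G|.

Justification: General theorem: in the regular representation of a finite group G, each irreducible appears with multiplicity equal to its dimension. Check: dim(rho_reg) = sum d_i^2 = 1 + 1 + 1 + 1 + 1 + 1 + 4 + 4 + 4 + 4 + 4 + 4 = 30 = |G|.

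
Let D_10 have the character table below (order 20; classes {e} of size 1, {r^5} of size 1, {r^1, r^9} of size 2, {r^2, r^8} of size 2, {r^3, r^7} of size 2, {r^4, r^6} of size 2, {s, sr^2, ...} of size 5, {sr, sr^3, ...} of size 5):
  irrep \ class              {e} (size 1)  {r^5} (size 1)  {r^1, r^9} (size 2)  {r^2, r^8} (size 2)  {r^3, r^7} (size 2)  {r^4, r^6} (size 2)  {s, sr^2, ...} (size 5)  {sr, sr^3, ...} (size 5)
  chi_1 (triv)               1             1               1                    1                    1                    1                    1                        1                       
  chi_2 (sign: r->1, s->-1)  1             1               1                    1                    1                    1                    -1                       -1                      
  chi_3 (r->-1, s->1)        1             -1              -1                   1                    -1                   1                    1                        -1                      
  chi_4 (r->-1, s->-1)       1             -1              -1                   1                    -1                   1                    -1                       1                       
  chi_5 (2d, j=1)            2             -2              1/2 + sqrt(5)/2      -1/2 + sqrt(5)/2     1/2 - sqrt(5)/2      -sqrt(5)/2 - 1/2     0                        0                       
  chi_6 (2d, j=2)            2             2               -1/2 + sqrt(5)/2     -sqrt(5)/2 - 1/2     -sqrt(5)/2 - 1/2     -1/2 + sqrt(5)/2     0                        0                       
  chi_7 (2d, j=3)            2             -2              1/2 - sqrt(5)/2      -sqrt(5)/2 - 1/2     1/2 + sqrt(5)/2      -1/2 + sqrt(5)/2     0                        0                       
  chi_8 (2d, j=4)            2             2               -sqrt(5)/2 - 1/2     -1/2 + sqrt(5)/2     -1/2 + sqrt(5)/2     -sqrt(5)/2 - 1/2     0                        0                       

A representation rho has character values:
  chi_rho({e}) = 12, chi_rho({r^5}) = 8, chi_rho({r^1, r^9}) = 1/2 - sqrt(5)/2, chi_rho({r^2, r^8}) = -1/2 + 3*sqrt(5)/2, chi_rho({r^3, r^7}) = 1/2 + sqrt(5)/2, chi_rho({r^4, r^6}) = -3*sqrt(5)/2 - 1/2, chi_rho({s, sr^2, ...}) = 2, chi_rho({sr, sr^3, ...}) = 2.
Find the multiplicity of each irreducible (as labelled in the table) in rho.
Multiplicities: chi_1: 2, chi_2: 0, chi_3: 0, chi_4: 0, chi_5: 1, chi_6: 1, chi_7: 0, chi_8: 3.

Proof sketch: Use <chi_rho, chi> = (1/|G|) sum_C |C| * chi_rho(C) * conj(chi(C)) with |G| = 20 for each irreducible chi in the table:
  <chi_rho, chi_1> = (1/20)[1*(12)*conj(1) + 1*(8)*conj(1) + 2*(1/2 - sqrt(5)/2)*conj(1) + 2*(-1/2 + 3*sqrt(5)/2)*conj(1) + 2*(1/2 + sqrt(5)/2)*conj(1) + 2*(-3*sqrt(5)/2 - 1/2)*conj(1) + 5*(2)*conj(1) + 5*(2)*conj(1)]
      = (1/20)[(12) + (8) + (1 - sqrt(5)) + (-1 + 3*sqrt(5)) + (1 + sqrt(5)) + (-3*sqrt(5) - 1) + (10) + (10)] = 40/20 = 2
  <chi_rho, chi_2> = (1/20)[1*(12)*conj(1) + 1*(8)*conj(1) + 2*(1/2 - sqrt(5)/2)*conj(1) + 2*(-1/2 + 3*sqrt(5)/2)*conj(1) + 2*(1/2 + sqrt(5)/2)*conj(1) + 2*(-3*sqrt(5)/2 - 1/2)*conj(1) + 5*(2)*conj(-1) + 5*(2)*conj(-1)]
      = (1/20)[(12) + (8) + (1 - sqrt(5)) + (-1 + 3*sqrt(5)) + (1 + sqrt(5)) + (-3*sqrt(5) - 1) + (-10) + (-10)] = 0/20 = 0
  <chi_rho, chi_3> = (1/20)[1*(12)*conj(1) + 1*(8)*conj(-1) + 2*(1/2 - sqrt(5)/2)*conj(-1) + 2*(-1/2 + 3*sqrt(5)/2)*conj(1) + 2*(1/2 + sqrt(5)/2)*conj(-1) + 2*(-3*sqrt(5)/2 - 1/2)*conj(1) + 5*(2)*conj(1) + 5*(2)*conj(-1)]
      = (1/20)[(12) + (-8) + (-1 + sqrt(5)) + (-1 + 3*sqrt(5)) + (-sqrt(5) - 1) + (-3*sqrt(5) - 1) + (10) + (-10)] = 0/20 = 0
  <chi_rho, chi_4> = (1/20)[1*(12)*conj(1) + 1*(8)*conj(-1) + 2*(1/2 - sqrt(5)/2)*conj(-1) + 2*(-1/2 + 3*sqrt(5)/2)*conj(1) + 2*(1/2 + sqrt(5)/2)*conj(-1) + 2*(-3*sqrt(5)/2 - 1/2)*conj(1) + 5*(2)*conj(-1) + 5*(2)*conj(1)]
      = (1/20)[(12) + (-8) + (-1 + sqrt(5)) + (-1 + 3*sqrt(5)) + (-sqrt(5) - 1) + (-3*sqrt(5) - 1) + (-10) + (10)] = 0/20 = 0
  <chi_rho, chi_5> = (1/20)[1*(12)*conj(2) + 1*(8)*conj(-2) + 2*(1/2 - sqrt(5)/2)*conj(1/2 + sqrt(5)/2) + 2*(-1/2 + 3*sqrt(5)/2)*conj(-1/2 + sqrt(5)/2) + 2*(1/2 + sqrt(5)/2)*conj(1/2 - sqrt(5)/2) + 2*(-3*sqrt(5)/2 - 1/2)*conj(-sqrt(5)/2 - 1/2) + 5*(2)*conj(0) + 5*(2)*conj(0)]
      = (1/20)[(24) + (-16) + (-2) + (8 - 2*sqrt(5)) + (-2) + (2*sqrt(5) + 8) + (0) + (0)] = 20/20 = 1
  <chi_rho, chi_6> = (1/20)[1*(12)*conj(2) + 1*(8)*conj(2) + 2*(1/2 - sqrt(5)/2)*conj(-1/2 + sqrt(5)/2) + 2*(-1/2 + 3*sqrt(5)/2)*conj(-sqrt(5)/2 - 1/2) + 2*(1/2 + sqrt(5)/2)*conj(-sqrt(5)/2 - 1/2) + 2*(-3*sqrt(5)/2 - 1/2)*conj(-1/2 + sqrt(5)/2) + 5*(2)*conj(0) + 5*(2)*conj(0)]
      = (1/20)[(24) + (16) + (-3 + sqrt(5)) + (-7 - sqrt(5)) + (-3 - sqrt(5)) + (-7 + sqrt(5)) + (0) + (0)] = 20/20 = 1
  <chi_rho, chi_7> = (1/20)[1*(12)*conj(2) + 1*(8)*conj(-2) + 2*(1/2 - sqrt(5)/2)*conj(1/2 - sqrt(5)/2) + 2*(-1/2 + 3*sqrt(5)/2)*conj(-sqrt(5)/2 - 1/2) + 2*(1/2 + sqrt(5)/2)*conj(1/2 + sqrt(5)/2) + 2*(-3*sqrt(5)/2 - 1/2)*conj(-1/2 + sqrt(5)/2) + 5*(2)*conj(0) + 5*(2)*conj(0)]
      = (1/20)[(24) + (-16) + (3 - sqrt(5)) + (-7 - sqrt(5)) + (sqrt(5) + 3) + (-7 + sqrt(5)) + (0) + (0)] = 0/20 = 0
  <chi_rho, chi_8> = (1/20)[1*(12)*conj(2) + 1*(8)*conj(2) + 2*(1/2 - sqrt(5)/2)*conj(-sqrt(5)/2 - 1/2) + 2*(-1/2 + 3*sqrt(5)/2)*conj(-1/2 + sqrt(5)/2) + 2*(1/2 + sqrt(5)/2)*conj(-1/2 + sqrt(5)/2) + 2*(-3*sqrt(5)/2 - 1/2)*conj(-sqrt(5)/2 - 1/2) + 5*(2)*conj(0) + 5*(2)*conj(0)]
      = (1/20)[(24) + (16) + (2) + (8 - 2*sqrt(5)) + (2) + (2*sqrt(5) + 8) + (0) + (0)] = 60/20 = 3
Dimension check: dim(rho) = sum (mult * dim) = 2*1 + 0*1 + 0*1 + 0*1 + 1*2 + 1*2 + 0*2 + 3*2 = 12 = chi_rho(e) = 12.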